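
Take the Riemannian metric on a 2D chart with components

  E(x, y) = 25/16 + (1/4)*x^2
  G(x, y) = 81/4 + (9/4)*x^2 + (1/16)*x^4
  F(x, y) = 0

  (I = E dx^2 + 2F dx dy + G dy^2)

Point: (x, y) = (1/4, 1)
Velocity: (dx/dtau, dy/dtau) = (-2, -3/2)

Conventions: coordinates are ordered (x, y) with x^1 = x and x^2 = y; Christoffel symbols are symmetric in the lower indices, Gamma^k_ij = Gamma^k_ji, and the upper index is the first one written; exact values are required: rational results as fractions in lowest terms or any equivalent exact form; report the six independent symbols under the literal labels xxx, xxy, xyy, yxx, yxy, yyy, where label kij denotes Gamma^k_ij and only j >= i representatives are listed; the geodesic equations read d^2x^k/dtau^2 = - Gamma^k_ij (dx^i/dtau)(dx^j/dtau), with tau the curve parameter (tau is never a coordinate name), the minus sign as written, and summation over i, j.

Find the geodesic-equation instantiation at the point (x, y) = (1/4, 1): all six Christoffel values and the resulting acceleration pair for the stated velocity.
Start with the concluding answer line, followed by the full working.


Answer: Gamma_xxx = 4/101, Gamma_xxy = 0, Gamma_xyy = -289/808, Gamma_yxx = 0, Gamma_yxy = 8/289, Gamma_yyy = 0; accelerations (d^2x/dtau^2, d^2y/dtau^2) = (2089/3232, -48/289)

E = 101/64, F = 0, G = 83521/4096 at the point
E_x = 1/8, E_y = 0, F_x = 0, F_y = 0, G_x = 289/256, G_y = 0
EG - F^2 = 8435621/262144;  g^inv = (262144/8435621) * [[83521/4096, 0], [0, 101/64]]
first-kind symbols [ij,l] = (1/2)(d_i g_jl + d_j g_il - d_l g_ij): [xx,x] = E_x/2 = 1/16, [xx,y] = F_x - E_y/2 = 0, [xy,x] = E_y/2 = 0, [xy,y] = G_x/2 = 289/512, [yy,x] = F_y - G_x/2 = -289/512, [yy,y] = G_y/2 = 0
Gamma^x_ij = (G*[ij,x] - F*[ij,y])/(EG - F^2), Gamma^y_ij = (E*[ij,y] - F*[ij,x])/(EG - F^2)
Gamma_xxx = 4/101, Gamma_xxy = 0, Gamma_xyy = -289/808, Gamma_yxx = 0, Gamma_yxy = 8/289, Gamma_yyy = 0
d^2x/dtau^2 = -(Gamma_xxx*(-2)^2 + 2*Gamma_xxy*(-2)*(-3/2) + Gamma_xyy*(-3/2)^2) = 2089/3232
d^2y/dtau^2 = -(Gamma_yxx*(-2)^2 + 2*Gamma_yxy*(-2)*(-3/2) + Gamma_yyy*(-3/2)^2) = -48/289


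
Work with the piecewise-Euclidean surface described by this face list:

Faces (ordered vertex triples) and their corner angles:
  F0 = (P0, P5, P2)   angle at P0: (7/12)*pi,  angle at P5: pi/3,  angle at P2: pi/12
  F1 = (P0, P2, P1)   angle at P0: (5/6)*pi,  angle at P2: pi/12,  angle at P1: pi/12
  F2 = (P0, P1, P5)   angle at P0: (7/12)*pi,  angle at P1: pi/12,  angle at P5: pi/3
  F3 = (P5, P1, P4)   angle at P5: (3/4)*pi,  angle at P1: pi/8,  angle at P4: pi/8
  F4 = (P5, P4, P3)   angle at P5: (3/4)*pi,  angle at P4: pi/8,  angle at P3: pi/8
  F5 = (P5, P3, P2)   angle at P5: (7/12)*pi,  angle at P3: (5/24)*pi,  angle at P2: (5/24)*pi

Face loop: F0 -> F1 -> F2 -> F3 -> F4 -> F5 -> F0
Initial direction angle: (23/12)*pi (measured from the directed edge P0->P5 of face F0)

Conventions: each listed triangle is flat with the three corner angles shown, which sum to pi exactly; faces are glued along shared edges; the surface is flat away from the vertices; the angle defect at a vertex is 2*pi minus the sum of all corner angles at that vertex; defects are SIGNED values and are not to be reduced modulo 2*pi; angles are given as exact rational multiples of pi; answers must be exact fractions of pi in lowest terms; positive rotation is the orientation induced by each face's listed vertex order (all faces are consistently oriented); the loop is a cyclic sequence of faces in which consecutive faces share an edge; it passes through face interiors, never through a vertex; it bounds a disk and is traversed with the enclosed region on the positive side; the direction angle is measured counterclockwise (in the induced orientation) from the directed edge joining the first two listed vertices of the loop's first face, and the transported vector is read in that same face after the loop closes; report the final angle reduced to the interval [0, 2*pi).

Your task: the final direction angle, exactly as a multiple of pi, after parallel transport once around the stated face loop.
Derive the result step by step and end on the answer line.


enclosed vertex P0: corner angles sum to 2*pi, defect = 2*pi - 2*pi = 0
enclosed vertex P5: corner angles sum to (11/4)*pi, defect = 2*pi - (11/4)*pi = (-3/4)*pi
final direction = starting direction + enclosed defect total, reduced mod 2*pi (induced orientation)
final angle = (23/12)*pi - (3/4)*pi = (7/6)*pi (mod 2*pi)

Answer: final direction angle = (7/6)*pi


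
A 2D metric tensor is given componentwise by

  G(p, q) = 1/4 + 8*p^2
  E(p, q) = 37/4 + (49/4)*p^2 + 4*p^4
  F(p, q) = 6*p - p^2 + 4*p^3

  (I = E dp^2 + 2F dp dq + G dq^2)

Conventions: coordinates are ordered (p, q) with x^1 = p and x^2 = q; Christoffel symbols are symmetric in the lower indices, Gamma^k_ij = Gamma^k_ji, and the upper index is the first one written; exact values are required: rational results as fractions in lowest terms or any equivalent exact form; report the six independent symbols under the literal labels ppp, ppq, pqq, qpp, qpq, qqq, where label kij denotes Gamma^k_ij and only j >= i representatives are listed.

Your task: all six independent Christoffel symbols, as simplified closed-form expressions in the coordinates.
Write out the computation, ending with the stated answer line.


E = 37/4 + (49/4)*p^2 + 4*p^4; F = 6*p - p^2 + 4*p^3; G = 1/4 + 8*p^2
Gamma^k_ij = (1/2) g^{kl} (d_i g_jl + d_j g_il - d_l g_ij), with g^inv = (1/(EG-F^2)) [[G, -F], [-F, E]]
first partials: E_p = (49/2)*p + 16*p^3, E_q = 0, F_p = 6 - 2*p + 12*p^2, F_q = 0, G_p = 16*p, G_q = 0
D = EG - F^2 = 37/16 + (657/16)*p^2 + 12*p^3 + 50*p^4 + 8*p^5 + 16*p^6
expanded: Gamma^p_pp = (G E_p - 2F F_p + F E_q)/(2D), Gamma^p_pq = (G E_q - F G_p)/(2D), Gamma^p_qq = (2G F_q - G G_p - F G_q)/(2D), Gamma^q_pp = (2E F_p - E E_q - F E_p)/(2D), Gamma^q_pq = (E G_p - F E_q)/(2D), Gamma^q_qq = (E G_q - 2F F_q + F G_p)/(2D); substitute and cancel common factors

Answer: Gamma_ppp = (256*p^5 + 320*p^4 + 32*p^3 + 288*p^2 - 527*p)/(256*p^6 + 128*p^5 + 800*p^4 + 192*p^3 + 657*p^2 + 37), Gamma_ppq = (-512*p^4 + 128*p^3 - 768*p^2)/(256*p^6 + 128*p^5 + 800*p^4 + 192*p^3 + 657*p^2 + 37), Gamma_pqq = (-1024*p^3 - 32*p)/(256*p^6 + 128*p^5 + 800*p^4 + 192*p^3 + 657*p^2 + 37), Gamma_qpp = (256*p^6 + 1184*p^4 - 196*p^3 + 1776*p^2 - 296*p + 888)/(256*p^6 + 128*p^5 + 800*p^4 + 192*p^3 + 657*p^2 + 37), Gamma_qpq = (512*p^5 + 1568*p^3 + 1184*p)/(256*p^6 + 128*p^5 + 800*p^4 + 192*p^3 + 657*p^2 + 37), Gamma_qqq = (512*p^4 - 128*p^3 + 768*p^2)/(256*p^6 + 128*p^5 + 800*p^4 + 192*p^3 + 657*p^2 + 37)


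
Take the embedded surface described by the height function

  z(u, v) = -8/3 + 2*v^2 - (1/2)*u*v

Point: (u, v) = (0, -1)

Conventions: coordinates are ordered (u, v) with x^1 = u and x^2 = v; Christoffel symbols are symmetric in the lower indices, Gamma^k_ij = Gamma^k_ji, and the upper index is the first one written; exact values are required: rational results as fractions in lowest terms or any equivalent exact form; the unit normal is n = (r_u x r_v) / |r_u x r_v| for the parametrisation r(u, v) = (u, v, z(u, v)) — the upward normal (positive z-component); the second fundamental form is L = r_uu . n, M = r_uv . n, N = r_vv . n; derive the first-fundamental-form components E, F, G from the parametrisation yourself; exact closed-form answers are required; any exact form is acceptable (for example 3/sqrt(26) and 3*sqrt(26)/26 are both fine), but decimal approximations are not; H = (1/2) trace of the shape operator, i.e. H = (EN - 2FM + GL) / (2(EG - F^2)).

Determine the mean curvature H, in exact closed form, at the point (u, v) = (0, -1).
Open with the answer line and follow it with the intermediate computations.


Answer: H = 4*sqrt(69)/1587

z_u = 1/2, z_v = -4, z_uu = 0, z_uv = -1/2, z_vv = 4
E = 5/4, F = -2, G = 17; answer radicand W^2 = 69/4
unnormalised second-form numerators: l = 0, m = -1/2, n = 4; L = l/sqrt(69/4), and similarly M = m/sqrt(W^2), N = n/sqrt(W^2)
H = (E*n - 2*F*m + G*l) / (2*(EG - F^2)*sqrt(W^2)); E*n - 2*F*m + G*l = 3, EG - F^2 = 69/4, so H = (2/23)/sqrt(69/4)


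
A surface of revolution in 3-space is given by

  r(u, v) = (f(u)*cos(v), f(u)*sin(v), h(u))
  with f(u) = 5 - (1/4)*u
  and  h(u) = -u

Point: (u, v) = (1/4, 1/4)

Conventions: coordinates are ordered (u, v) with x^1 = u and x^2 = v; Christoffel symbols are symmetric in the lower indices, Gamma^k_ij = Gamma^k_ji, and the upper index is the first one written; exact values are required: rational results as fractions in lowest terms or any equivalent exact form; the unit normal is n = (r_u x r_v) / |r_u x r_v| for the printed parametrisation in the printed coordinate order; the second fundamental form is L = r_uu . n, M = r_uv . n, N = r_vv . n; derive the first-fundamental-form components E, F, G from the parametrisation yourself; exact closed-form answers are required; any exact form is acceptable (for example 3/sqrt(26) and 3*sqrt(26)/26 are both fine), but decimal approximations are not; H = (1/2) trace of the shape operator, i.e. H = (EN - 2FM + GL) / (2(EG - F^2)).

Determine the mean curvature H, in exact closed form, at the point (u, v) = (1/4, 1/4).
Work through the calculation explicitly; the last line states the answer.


f = 79/16, f' = -1/4, f'' = 0, h' = -1, h'' = 0
E = 17/16, F = 0, G = 6241/256; answer radicand W^2 = 17/16
unnormalised second-form numerators: l = 0, m = 0, n = -79/16; L = l/sqrt(17/16), and similarly M = m/sqrt(W^2), N = n/sqrt(W^2)
H = (E*n - 2*F*m + G*l) / (2*(EG - F^2)*sqrt(W^2)); E*n - 2*F*m + G*l = -1343/256, EG - F^2 = 106097/4096, so H = (-8/79)/sqrt(17/16)

Answer: H = -32*sqrt(17)/1343


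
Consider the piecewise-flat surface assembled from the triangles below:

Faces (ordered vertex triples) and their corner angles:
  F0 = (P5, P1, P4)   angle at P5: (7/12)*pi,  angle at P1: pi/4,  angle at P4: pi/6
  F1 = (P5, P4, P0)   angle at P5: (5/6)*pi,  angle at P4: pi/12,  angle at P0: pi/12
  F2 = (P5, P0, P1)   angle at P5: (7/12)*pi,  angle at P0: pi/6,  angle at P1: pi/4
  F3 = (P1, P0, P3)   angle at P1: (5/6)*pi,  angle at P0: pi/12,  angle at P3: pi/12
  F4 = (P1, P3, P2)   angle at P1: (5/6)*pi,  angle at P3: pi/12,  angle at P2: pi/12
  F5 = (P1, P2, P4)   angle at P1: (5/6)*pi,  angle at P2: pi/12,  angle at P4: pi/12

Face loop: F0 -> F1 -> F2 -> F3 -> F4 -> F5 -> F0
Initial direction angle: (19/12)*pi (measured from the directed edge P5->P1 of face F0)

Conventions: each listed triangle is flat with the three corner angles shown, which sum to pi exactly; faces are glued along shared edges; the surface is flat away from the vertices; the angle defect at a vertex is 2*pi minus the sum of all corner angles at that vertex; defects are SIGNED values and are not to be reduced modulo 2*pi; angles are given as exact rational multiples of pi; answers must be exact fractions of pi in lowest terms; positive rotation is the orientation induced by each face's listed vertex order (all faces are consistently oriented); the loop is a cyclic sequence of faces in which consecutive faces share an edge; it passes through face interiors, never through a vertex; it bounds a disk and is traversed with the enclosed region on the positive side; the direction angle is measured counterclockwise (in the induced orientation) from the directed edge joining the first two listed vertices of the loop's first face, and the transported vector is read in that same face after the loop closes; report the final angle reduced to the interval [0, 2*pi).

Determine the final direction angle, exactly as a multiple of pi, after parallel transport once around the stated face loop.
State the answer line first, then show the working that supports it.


Answer: final direction angle = (7/12)*pi

enclosed vertex P1: corner angles sum to 3*pi, defect = 2*pi - 3*pi = -pi
enclosed vertex P5: corner angles sum to 2*pi, defect = 2*pi - 2*pi = 0
adding the enclosed defects to the starting angle (mod 2*pi, induced orientation) gives the holonomy
final angle = (19/12)*pi - pi = (7/12)*pi (mod 2*pi)


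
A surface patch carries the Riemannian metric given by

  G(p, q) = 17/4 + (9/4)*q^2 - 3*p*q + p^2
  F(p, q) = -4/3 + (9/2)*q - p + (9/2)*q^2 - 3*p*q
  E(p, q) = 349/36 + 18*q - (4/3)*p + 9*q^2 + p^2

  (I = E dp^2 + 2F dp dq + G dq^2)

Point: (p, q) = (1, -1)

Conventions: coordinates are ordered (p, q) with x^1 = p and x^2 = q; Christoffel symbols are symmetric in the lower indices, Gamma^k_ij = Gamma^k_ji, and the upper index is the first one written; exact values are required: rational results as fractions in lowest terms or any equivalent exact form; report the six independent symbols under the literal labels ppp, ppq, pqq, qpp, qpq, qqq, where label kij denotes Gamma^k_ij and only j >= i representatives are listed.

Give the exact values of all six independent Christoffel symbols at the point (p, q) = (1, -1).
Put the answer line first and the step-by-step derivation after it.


Answer: Gamma_ppp = 156/241, Gamma_ppq = -120/241, Gamma_pqq = -7380/241, Gamma_qpp = 36/241, Gamma_qpq = 65/241, Gamma_qqq = 765/482

E = 13/36, F = 2/3, G = 21/2 at the point
E_p = 2/3, E_q = 0, F_p = 2, F_q = -15/2, G_p = 5, G_q = -15/2
EG - F^2 = 241/72;  g^inv = (72/241) * [[21/2, -2/3], [-2/3, 13/36]]
first-kind symbols [ij,l] = (1/2)(d_i g_jl + d_j g_il - d_l g_ij): [pp,p] = E_p/2 = 1/3, [pp,q] = F_p - E_q/2 = 2, [pq,p] = E_q/2 = 0, [pq,q] = G_p/2 = 5/2, [qq,p] = F_q - G_p/2 = -10, [qq,q] = G_q/2 = -15/4
Gamma^p_ij = (G*[ij,p] - F*[ij,q])/(EG - F^2), Gamma^q_ij = (E*[ij,q] - F*[ij,p])/(EG - F^2)


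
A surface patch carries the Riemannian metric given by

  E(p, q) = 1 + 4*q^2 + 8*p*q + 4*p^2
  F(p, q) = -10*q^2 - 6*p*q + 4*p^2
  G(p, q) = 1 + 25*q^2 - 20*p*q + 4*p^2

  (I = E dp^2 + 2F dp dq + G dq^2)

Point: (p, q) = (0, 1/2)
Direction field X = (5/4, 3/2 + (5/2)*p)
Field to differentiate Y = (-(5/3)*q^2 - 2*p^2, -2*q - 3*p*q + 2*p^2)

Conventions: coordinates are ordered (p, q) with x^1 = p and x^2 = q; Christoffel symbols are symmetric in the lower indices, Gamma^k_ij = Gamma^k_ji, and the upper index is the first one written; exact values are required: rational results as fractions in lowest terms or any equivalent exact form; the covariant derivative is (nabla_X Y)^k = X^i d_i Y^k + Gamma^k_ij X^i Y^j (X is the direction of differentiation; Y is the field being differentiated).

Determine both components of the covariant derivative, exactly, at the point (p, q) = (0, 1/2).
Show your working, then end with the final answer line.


E = 2, F = -5/2, G = 29/4 at the point
E_p = 4, E_q = 4, F_p = -3, F_q = -10, G_p = -10, G_q = 25
EG - F^2 = 33/4;  g^inv = (4/33) * [[29/4, 5/2], [5/2, 2]]
first-kind symbols [ij,l] = (1/2)(d_i g_jl + d_j g_il - d_l g_ij): [pp,p] = E_p/2 = 2, [pp,q] = F_p - E_q/2 = -5, [pq,p] = E_q/2 = 2, [pq,q] = G_p/2 = -5, [qq,p] = F_q - G_p/2 = -5, [qq,q] = G_q/2 = 25/2
Gamma^p_ij = (G*[ij,p] - F*[ij,q])/(EG - F^2), Gamma^q_ij = (E*[ij,q] - F*[ij,p])/(EG - F^2)
Gamma_ppp = 8/33, Gamma_ppq = 8/33, Gamma_pqq = -20/33, Gamma_qpp = -20/33, Gamma_qpq = -20/33, Gamma_qqq = 50/33
X = (5/4, 3/2), Y = (-5/12, -1) at the point

Answer: (nabla_X Y)^p = -215/99, (nabla_X Y)^q = -4511/792


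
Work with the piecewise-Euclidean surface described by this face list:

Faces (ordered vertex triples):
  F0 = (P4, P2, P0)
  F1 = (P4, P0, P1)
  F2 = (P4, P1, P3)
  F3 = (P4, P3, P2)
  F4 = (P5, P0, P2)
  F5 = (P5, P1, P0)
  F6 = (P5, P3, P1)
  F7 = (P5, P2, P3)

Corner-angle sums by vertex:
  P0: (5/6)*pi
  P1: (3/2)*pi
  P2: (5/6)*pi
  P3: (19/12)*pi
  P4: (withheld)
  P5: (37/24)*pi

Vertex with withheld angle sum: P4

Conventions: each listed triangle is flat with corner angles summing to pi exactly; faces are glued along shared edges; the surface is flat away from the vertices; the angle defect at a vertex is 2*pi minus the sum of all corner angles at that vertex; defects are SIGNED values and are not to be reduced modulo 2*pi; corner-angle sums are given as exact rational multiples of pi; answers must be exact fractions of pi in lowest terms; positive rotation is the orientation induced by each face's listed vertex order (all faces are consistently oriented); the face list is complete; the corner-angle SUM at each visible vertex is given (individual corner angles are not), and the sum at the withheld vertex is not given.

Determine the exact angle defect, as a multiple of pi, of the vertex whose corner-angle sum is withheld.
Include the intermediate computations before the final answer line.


V = 6, E = 12, F = 8; chi = V - E + F = 2
Gauss-Bonnet: total defect = 2*pi*chi = 4*pi; visible defects sum to (89/24)*pi

Answer: defect(P4) = (7/24)*pi


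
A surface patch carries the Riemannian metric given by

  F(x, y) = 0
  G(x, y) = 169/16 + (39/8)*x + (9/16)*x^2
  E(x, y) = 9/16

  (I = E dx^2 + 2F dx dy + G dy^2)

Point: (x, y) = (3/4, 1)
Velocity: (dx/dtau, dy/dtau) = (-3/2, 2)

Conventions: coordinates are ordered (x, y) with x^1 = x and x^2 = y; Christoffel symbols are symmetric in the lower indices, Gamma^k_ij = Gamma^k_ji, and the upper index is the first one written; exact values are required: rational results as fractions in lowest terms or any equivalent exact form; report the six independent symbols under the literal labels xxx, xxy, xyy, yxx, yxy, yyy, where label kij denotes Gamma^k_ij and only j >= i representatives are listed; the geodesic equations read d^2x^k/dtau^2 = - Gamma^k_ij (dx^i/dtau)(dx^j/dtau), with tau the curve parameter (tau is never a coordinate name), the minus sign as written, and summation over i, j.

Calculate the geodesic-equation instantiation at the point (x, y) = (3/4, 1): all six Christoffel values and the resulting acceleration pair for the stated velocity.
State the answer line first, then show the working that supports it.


Answer: Gamma_xxx = 0, Gamma_xxy = 0, Gamma_xyy = -61/12, Gamma_yxx = 0, Gamma_yxy = 12/61, Gamma_yyy = 0; accelerations (d^2x/dtau^2, d^2y/dtau^2) = (61/3, 72/61)

E = 9/16, F = 0, G = 3721/256 at the point
E_x = 0, E_y = 0, F_x = 0, F_y = 0, G_x = 183/32, G_y = 0
EG - F^2 = 33489/4096;  g^inv = (4096/33489) * [[3721/256, 0], [0, 9/16]]
first-kind symbols [ij,l] = (1/2)(d_i g_jl + d_j g_il - d_l g_ij): [xx,x] = E_x/2 = 0, [xx,y] = F_x - E_y/2 = 0, [xy,x] = E_y/2 = 0, [xy,y] = G_x/2 = 183/64, [yy,x] = F_y - G_x/2 = -183/64, [yy,y] = G_y/2 = 0
Gamma^x_ij = (G*[ij,x] - F*[ij,y])/(EG - F^2), Gamma^y_ij = (E*[ij,y] - F*[ij,x])/(EG - F^2)
Gamma_xxx = 0, Gamma_xxy = 0, Gamma_xyy = -61/12, Gamma_yxx = 0, Gamma_yxy = 12/61, Gamma_yyy = 0
d^2x/dtau^2 = -(Gamma_xxx*(-3/2)^2 + 2*Gamma_xxy*(-3/2)*(2) + Gamma_xyy*(2)^2) = 61/3
d^2y/dtau^2 = -(Gamma_yxx*(-3/2)^2 + 2*Gamma_yxy*(-3/2)*(2) + Gamma_yyy*(2)^2) = 72/61


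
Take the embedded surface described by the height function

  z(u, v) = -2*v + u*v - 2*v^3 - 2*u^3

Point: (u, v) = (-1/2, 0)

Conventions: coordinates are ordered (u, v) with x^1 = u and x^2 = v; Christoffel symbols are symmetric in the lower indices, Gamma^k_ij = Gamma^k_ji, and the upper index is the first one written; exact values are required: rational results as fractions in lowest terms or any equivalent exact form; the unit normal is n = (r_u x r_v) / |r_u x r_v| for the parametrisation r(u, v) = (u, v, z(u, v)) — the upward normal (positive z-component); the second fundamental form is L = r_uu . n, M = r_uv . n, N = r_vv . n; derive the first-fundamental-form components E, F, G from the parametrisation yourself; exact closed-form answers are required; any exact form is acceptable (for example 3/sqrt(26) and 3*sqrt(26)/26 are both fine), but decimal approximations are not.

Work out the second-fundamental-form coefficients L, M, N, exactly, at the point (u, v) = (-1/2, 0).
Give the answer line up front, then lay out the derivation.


Answer: L = 6*sqrt(38)/19, M = sqrt(38)/19, N = 0

z_u = -3/2, z_v = -5/2, z_uu = 6, z_uv = 1, z_vv = 0
E = 13/4, F = 15/4, G = 29/4; answer radicand W^2 = 19/2
unnormalised second-form numerators: l = 6, m = 1, n = 0; L = l/sqrt(19/2), and similarly M = m/sqrt(W^2), N = n/sqrt(W^2)


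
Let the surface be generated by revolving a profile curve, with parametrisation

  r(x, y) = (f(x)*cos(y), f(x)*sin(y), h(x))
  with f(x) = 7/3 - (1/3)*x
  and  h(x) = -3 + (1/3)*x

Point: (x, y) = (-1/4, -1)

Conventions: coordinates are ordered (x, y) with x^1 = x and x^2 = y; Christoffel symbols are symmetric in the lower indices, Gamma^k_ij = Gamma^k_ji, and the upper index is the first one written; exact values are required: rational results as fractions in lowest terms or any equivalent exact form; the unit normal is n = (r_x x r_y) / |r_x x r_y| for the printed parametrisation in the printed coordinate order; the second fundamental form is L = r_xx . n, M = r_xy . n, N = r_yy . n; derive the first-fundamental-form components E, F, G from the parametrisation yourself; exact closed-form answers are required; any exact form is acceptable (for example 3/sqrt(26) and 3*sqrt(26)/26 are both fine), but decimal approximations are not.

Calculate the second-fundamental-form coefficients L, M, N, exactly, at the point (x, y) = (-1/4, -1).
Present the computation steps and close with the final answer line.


f = 29/12, f' = -1/3, f'' = 0, h' = 1/3, h'' = 0
E = 2/9, F = 0, G = 841/144; answer radicand W^2 = 2/9
unnormalised second-form numerators: l = 0, m = 0, n = 29/36; L = l/sqrt(2/9), and similarly M = m/sqrt(W^2), N = n/sqrt(W^2)

Answer: L = 0, M = 0, N = 29*sqrt(2)/24


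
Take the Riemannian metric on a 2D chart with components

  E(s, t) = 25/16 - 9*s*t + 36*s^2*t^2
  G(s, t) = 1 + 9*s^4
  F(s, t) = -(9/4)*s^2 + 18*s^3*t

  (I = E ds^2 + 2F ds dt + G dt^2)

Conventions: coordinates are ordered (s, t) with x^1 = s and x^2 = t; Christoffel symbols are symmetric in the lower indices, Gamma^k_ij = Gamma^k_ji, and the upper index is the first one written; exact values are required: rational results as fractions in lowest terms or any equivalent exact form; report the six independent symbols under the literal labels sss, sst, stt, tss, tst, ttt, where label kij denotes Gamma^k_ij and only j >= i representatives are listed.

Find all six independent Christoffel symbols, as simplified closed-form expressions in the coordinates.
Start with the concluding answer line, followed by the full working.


Answer: Gamma_sss = (576*s*t^2 - 72*t)/(144*s^4 + 576*s^2*t^2 - 144*s*t + 25), Gamma_sst = (576*s^2*t - 72*s)/(144*s^4 + 576*s^2*t^2 - 144*s*t + 25), Gamma_stt = 0, Gamma_tss = 288*s^2*t/(144*s^4 + 576*s^2*t^2 - 144*s*t + 25), Gamma_tst = 288*s^3/(144*s^4 + 576*s^2*t^2 - 144*s*t + 25), Gamma_ttt = 0

E = 25/16 - 9*s*t + 36*s^2*t^2; F = -(9/4)*s^2 + 18*s^3*t; G = 1 + 9*s^4
Gamma^k_ij = (1/2) g^{kl} (d_i g_jl + d_j g_il - d_l g_ij), with g^inv = (1/(EG-F^2)) [[G, -F], [-F, E]]
first partials: E_s = -9*t + 72*s*t^2, E_t = -9*s + 72*s^2*t, F_s = -(9/2)*s + 54*s^2*t, F_t = 18*s^3, G_s = 36*s^3, G_t = 0
D = EG - F^2 = 25/16 - 9*s*t + 36*s^2*t^2 + 9*s^4
expanded: Gamma^s_ss = (G E_s - 2F F_s + F E_t)/(2D), Gamma^s_st = (G E_t - F G_s)/(2D), Gamma^s_tt = (2G F_t - G G_s - F G_t)/(2D), Gamma^t_ss = (2E F_s - E E_t - F E_s)/(2D), Gamma^t_st = (E G_s - F E_t)/(2D), Gamma^t_tt = (E G_t - 2F F_t + F G_s)/(2D); substitute and cancel common factors


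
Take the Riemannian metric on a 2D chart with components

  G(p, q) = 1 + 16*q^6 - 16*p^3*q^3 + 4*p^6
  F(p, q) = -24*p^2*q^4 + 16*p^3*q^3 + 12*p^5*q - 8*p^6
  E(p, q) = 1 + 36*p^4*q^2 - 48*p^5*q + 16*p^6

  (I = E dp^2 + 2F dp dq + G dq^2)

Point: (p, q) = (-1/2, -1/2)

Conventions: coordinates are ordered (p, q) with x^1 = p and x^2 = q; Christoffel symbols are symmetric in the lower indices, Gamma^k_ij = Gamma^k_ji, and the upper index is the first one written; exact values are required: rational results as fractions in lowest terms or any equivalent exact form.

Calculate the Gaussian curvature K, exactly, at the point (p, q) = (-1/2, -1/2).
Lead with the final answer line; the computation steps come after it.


Answer: K = -16/9

E = 17/16, F = -1/16, G = 17/16, EG - F^2 = 9/8 at the point
E_p = 0, E_q = -3/4, F_p = -3/8, F_q = 9/8, G_p = 3/4, G_q = -3/2
E_qq = 9/2, F_pq = 3/4, G_pp = 3/2
Brioschi: K = (det M1 - det M2) / (EG - F^2)^2 with the standard first/second-derivative matrices M1, M2.
M1 = [[-E_qq/2 + F_pq - G_pp/2, E_p/2, F_p - E_q/2], [F_q - G_p/2, E, F], [G_q/2, F, G]] = [[-9/4, 0, 0], [3/4, 17/16, -1/16], [-3/4, -1/16, 17/16]]; det M1 = -81/32
M2 = [[0, E_q/2, G_p/2], [E_q/2, E, F], [G_p/2, F, G]] = [[0, -3/8, 3/8], [-3/8, 17/16, -1/16], [3/8, -1/16, 17/16]]; det M2 = -9/32
det M1 - det M2 = -9/4; K = -9/4 / (9/8)^2 = -16/9


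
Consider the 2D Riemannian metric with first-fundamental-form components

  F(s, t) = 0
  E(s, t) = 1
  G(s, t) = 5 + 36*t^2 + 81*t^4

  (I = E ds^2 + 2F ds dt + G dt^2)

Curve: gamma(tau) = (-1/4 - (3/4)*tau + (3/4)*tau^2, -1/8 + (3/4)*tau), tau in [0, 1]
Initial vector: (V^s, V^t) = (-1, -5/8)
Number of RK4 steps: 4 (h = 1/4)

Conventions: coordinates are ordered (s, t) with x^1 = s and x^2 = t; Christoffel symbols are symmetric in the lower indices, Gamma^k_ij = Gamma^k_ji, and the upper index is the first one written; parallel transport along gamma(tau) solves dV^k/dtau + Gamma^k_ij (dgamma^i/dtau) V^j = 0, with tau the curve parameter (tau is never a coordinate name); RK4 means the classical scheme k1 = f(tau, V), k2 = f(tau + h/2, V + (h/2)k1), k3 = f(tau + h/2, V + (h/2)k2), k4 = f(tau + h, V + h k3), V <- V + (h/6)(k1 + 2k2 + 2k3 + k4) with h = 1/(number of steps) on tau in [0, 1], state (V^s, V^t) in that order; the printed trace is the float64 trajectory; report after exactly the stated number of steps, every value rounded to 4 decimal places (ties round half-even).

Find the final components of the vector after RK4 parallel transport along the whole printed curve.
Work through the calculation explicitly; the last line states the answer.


gamma'(tau) = (-3/4 + (3/2)*tau, 3/4); f(tau, V)^k = -Gamma^k_ij(gamma(tau)) gamma'^i(tau) V^j; h = 1/4; intermediate values shown to 6 dp
curve data and Christoffel symbols at the stage parameters:
  tau = 0.000000: gamma = (-0.250000, -0.125000), gamma' = (-0.750000, 0.750000); Gamma_sss = 0.000000, Gamma_sst = 0.000000, Gamma_stt = 0.000000, Gamma_tss = 0.000000, Gamma_tst = 0.000000, Gamma_ttt = -0.862803
  tau = 0.125000: gamma = (-0.332031, -0.031250), gamma' = (-0.562500, 0.750000); Gamma_sss = 0.000000, Gamma_sst = 0.000000, Gamma_stt = 0.000000, Gamma_tss = 0.000000, Gamma_tst = 0.000000, Gamma_ttt = -0.224407
  tau = 0.250000: gamma = (-0.390625, 0.062500), gamma' = (-0.375000, 0.750000); Gamma_sss = 0.000000, Gamma_sst = 0.000000, Gamma_stt = 0.000000, Gamma_tss = 0.000000, Gamma_tst = 0.000000, Gamma_ttt = 0.445277
  tau = 0.375000: gamma = (-0.425781, 0.156250), gamma' = (-0.187500, 0.750000); Gamma_sss = 0.000000, Gamma_sst = 0.000000, Gamma_stt = 0.000000, Gamma_tss = 0.000000, Gamma_tst = 0.000000, Gamma_ttt = 1.053279
  tau = 0.500000: gamma = (-0.437500, 0.250000), gamma' = (0.000000, 0.750000); Gamma_sss = 0.000000, Gamma_sst = 0.000000, Gamma_stt = 0.000000, Gamma_tss = 0.000000, Gamma_tst = 0.000000, Gamma_ttt = 1.524006
  tau = 0.625000: gamma = (-0.425781, 0.343750), gamma' = (0.187500, 0.750000); Gamma_sss = 0.000000, Gamma_sst = 0.000000, Gamma_stt = 0.000000, Gamma_tss = 0.000000, Gamma_tst = 0.000000, Gamma_ttt = 1.825273
  tau = 0.750000: gamma = (-0.390625, 0.437500), gamma' = (0.375000, 0.750000); Gamma_sss = 0.000000, Gamma_sst = 0.000000, Gamma_stt = 0.000000, Gamma_tss = 0.000000, Gamma_tst = 0.000000, Gamma_ttt = 1.973050
  tau = 0.875000: gamma = (-0.332031, 0.531250), gamma' = (0.562500, 0.750000); Gamma_sss = 0.000000, Gamma_sst = 0.000000, Gamma_stt = 0.000000, Gamma_tss = 0.000000, Gamma_tst = 0.000000, Gamma_ttt = 2.008801
  tau = 1.000000: gamma = (-0.250000, 0.625000), gamma' = (0.750000, 0.750000); Gamma_sss = 0.000000, Gamma_sst = 0.000000, Gamma_stt = 0.000000, Gamma_tss = 0.000000, Gamma_tst = 0.000000, Gamma_ttt = 1.974748
step 0: V^s = -1.0000, V^t = -0.6250
step 1: k1 = (0.000000, -0.404439), k2 = (0.000000, -0.113700), k3 = (0.000000, -0.107583), k4 = (0.000000, 0.217705); V <- V + (h/6)(k1 + 2k2 + 2k3 + k4): V^s = -1.0000, V^t = -0.6512
step 2: k1 = (0.000000, 0.217480), k2 = (0.000000, 0.492963), k3 = (0.000000, 0.465760), k4 = (0.000000, 0.611257); V <- V + (h/6)(k1 + 2k2 + 2k3 + k4): V^s = -1.0000, V^t = -0.5368
step 3: k1 = (0.000000, 0.613561), k2 = (0.000000, 0.629858), k3 = (0.000000, 0.627069), k4 = (0.000000, 0.562363); V <- V + (h/6)(k1 + 2k2 + 2k3 + k4): V^s = -1.0000, V^t = -0.3831
step 4: k1 = (0.000000, 0.566841), k2 = (0.000000, 0.470362), k3 = (0.000000, 0.488531), k4 = (0.000000, 0.386443); V <- V + (h/6)(k1 + 2k2 + 2k3 + k4): V^s = -1.0000, V^t = -0.2634

Answer: V^s = -1.0000, V^t = -0.2634


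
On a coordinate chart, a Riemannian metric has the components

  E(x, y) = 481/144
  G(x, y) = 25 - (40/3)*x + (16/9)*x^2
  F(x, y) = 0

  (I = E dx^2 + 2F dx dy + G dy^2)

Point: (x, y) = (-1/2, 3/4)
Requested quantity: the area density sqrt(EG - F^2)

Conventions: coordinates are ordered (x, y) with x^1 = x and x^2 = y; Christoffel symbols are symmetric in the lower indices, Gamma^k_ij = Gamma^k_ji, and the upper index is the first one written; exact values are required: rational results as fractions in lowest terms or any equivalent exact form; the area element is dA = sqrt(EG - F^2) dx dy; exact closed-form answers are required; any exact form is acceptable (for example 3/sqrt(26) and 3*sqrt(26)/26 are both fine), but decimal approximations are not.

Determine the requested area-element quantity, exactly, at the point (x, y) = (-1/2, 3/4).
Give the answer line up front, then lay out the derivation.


Answer: sqrt(EG - F^2) = 17*sqrt(481)/36

E = 481/144, F = 0, G = 289/9; EG - F^2 = 139009/1296


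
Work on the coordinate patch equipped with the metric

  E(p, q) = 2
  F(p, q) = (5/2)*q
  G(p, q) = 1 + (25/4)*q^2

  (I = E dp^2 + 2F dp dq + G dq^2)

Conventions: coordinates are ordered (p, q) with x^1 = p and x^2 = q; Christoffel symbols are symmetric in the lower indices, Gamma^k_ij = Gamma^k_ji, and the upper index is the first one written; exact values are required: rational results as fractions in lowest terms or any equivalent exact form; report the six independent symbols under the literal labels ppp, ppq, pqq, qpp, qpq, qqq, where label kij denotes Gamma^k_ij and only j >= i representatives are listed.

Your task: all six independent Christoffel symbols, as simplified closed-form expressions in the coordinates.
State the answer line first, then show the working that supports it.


Answer: Gamma_ppp = 0, Gamma_ppq = 0, Gamma_pqq = 10/(25*q^2 + 8), Gamma_qpp = 0, Gamma_qpq = 0, Gamma_qqq = 25*q/(25*q^2 + 8)

E = 2; F = (5/2)*q; G = 1 + (25/4)*q^2
Gamma^k_ij = (1/2) g^{kl} (d_i g_jl + d_j g_il - d_l g_ij), with g^inv = (1/(EG-F^2)) [[G, -F], [-F, E]]
first partials: E_p = 0, E_q = 0, F_p = 0, F_q = 5/2, G_p = 0, G_q = (25/2)*q
D = EG - F^2 = 2 + (25/4)*q^2
expanded: Gamma^p_pp = (G E_p - 2F F_p + F E_q)/(2D), Gamma^p_pq = (G E_q - F G_p)/(2D), Gamma^p_qq = (2G F_q - G G_p - F G_q)/(2D), Gamma^q_pp = (2E F_p - E E_q - F E_p)/(2D), Gamma^q_pq = (E G_p - F E_q)/(2D), Gamma^q_qq = (E G_q - 2F F_q + F G_p)/(2D); substitute and cancel common factors


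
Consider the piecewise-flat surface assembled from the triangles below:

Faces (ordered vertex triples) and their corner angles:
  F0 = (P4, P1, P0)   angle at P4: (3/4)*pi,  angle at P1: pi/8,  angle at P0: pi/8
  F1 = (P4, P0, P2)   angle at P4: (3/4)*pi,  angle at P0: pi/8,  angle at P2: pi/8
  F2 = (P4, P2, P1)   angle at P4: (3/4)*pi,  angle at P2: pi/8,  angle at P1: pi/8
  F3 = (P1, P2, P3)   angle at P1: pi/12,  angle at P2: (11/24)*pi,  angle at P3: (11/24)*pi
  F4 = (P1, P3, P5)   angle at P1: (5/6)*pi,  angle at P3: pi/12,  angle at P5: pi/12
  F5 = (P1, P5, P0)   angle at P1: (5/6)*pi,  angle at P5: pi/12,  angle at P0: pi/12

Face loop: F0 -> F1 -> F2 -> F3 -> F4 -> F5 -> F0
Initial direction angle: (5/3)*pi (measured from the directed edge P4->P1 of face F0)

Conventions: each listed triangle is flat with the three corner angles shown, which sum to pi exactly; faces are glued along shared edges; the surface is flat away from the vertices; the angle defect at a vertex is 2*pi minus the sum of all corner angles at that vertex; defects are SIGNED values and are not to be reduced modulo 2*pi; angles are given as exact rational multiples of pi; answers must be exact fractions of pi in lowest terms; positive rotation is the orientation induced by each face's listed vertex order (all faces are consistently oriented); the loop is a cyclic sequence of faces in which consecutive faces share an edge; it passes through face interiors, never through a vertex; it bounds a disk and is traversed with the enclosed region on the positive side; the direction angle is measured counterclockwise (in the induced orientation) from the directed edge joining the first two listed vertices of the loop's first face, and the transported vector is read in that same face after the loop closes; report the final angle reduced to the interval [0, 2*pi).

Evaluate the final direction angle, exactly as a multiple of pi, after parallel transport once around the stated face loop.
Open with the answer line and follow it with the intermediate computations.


Answer: final direction angle = (17/12)*pi

enclosed vertex P1: corner angles sum to 2*pi, defect = 2*pi - 2*pi = 0
enclosed vertex P4: corner angles sum to (9/4)*pi, defect = 2*pi - (9/4)*pi = -pi/4
adding the enclosed defects to the starting angle (mod 2*pi, induced orientation) gives the holonomy
final angle = (5/3)*pi - pi/4 = (17/12)*pi (mod 2*pi)


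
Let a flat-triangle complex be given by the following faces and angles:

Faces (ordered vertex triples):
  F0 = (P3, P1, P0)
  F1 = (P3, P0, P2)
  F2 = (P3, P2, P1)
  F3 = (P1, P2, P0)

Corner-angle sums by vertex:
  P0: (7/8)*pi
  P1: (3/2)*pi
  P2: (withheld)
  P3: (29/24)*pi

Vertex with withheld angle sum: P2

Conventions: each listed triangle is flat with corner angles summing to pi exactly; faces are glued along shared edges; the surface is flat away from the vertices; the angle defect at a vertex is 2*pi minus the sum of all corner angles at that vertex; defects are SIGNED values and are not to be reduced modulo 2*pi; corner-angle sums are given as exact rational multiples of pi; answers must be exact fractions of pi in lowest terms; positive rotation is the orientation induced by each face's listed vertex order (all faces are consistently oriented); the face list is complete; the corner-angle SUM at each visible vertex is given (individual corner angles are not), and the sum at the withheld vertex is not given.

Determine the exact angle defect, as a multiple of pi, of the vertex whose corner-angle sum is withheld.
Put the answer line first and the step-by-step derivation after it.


Answer: defect(P2) = (19/12)*pi

V = 4, E = 6, F = 4; chi = V - E + F = 2
Gauss-Bonnet: total defect = 2*pi*chi = 4*pi; visible defects sum to (29/12)*pi


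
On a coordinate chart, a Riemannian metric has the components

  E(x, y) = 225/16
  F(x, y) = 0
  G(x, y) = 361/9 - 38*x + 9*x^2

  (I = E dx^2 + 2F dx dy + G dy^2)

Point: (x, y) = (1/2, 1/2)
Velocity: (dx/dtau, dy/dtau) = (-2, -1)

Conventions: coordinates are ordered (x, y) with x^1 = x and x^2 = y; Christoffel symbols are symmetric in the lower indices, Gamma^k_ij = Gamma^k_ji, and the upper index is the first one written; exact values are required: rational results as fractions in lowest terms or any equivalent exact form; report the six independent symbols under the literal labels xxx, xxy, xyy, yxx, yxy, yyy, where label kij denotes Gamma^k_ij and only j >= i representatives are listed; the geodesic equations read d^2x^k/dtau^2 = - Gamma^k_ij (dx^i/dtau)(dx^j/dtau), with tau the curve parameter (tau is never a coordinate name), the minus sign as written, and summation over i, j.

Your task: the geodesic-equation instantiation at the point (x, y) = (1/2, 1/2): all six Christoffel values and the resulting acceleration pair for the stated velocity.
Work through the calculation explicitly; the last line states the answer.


E = 225/16, F = 0, G = 841/36 at the point
E_x = 0, E_y = 0, F_x = 0, F_y = 0, G_x = -29, G_y = 0
EG - F^2 = 21025/64;  g^inv = (64/21025) * [[841/36, 0], [0, 225/16]]
first-kind symbols [ij,l] = (1/2)(d_i g_jl + d_j g_il - d_l g_ij): [xx,x] = E_x/2 = 0, [xx,y] = F_x - E_y/2 = 0, [xy,x] = E_y/2 = 0, [xy,y] = G_x/2 = -29/2, [yy,x] = F_y - G_x/2 = 29/2, [yy,y] = G_y/2 = 0
Gamma^x_ij = (G*[ij,x] - F*[ij,y])/(EG - F^2), Gamma^y_ij = (E*[ij,y] - F*[ij,x])/(EG - F^2)
Gamma_xxx = 0, Gamma_xxy = 0, Gamma_xyy = 232/225, Gamma_yxx = 0, Gamma_yxy = -18/29, Gamma_yyy = 0
d^2x/dtau^2 = -(Gamma_xxx*(-2)^2 + 2*Gamma_xxy*(-2)*(-1) + Gamma_xyy*(-1)^2) = -232/225
d^2y/dtau^2 = -(Gamma_yxx*(-2)^2 + 2*Gamma_yxy*(-2)*(-1) + Gamma_yyy*(-1)^2) = 72/29

Answer: Gamma_xxx = 0, Gamma_xxy = 0, Gamma_xyy = 232/225, Gamma_yxx = 0, Gamma_yxy = -18/29, Gamma_yyy = 0; accelerations (d^2x/dtau^2, d^2y/dtau^2) = (-232/225, 72/29)


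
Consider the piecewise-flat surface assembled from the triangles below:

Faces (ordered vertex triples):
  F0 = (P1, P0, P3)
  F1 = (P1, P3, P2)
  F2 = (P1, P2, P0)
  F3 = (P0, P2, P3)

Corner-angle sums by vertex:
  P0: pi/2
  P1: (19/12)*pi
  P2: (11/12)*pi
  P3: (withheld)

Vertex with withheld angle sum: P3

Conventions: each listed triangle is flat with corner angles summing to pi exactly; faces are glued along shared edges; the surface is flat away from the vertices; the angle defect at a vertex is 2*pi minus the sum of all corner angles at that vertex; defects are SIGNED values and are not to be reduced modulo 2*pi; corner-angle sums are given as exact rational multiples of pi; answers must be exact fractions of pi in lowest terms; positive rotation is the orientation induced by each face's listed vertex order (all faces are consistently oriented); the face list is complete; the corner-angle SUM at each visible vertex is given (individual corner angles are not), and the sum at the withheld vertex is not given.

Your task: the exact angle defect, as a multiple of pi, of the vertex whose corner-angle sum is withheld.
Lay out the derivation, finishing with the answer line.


V = 4, E = 6, F = 4; chi = V - E + F = 2
Gauss-Bonnet: total defect = 2*pi*chi = 4*pi; visible defects sum to 3*pi

Answer: defect(P3) = pi


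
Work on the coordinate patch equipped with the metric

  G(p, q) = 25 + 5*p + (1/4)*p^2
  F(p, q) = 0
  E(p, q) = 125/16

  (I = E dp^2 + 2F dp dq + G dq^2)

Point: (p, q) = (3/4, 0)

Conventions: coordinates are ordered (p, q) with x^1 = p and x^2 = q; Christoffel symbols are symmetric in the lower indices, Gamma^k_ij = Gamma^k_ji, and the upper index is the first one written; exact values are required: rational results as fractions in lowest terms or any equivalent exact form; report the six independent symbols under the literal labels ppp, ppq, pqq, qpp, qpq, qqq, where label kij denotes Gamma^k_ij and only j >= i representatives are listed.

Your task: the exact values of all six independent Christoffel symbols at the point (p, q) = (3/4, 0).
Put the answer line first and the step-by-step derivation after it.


Answer: Gamma_ppp = 0, Gamma_ppq = 0, Gamma_pqq = -43/125, Gamma_qpp = 0, Gamma_qpq = 4/43, Gamma_qqq = 0

E = 125/16, F = 0, G = 1849/64 at the point
E_p = 0, E_q = 0, F_p = 0, F_q = 0, G_p = 43/8, G_q = 0
EG - F^2 = 231125/1024;  g^inv = (1024/231125) * [[1849/64, 0], [0, 125/16]]
first-kind symbols [ij,l] = (1/2)(d_i g_jl + d_j g_il - d_l g_ij): [pp,p] = E_p/2 = 0, [pp,q] = F_p - E_q/2 = 0, [pq,p] = E_q/2 = 0, [pq,q] = G_p/2 = 43/16, [qq,p] = F_q - G_p/2 = -43/16, [qq,q] = G_q/2 = 0
Gamma^p_ij = (G*[ij,p] - F*[ij,q])/(EG - F^2), Gamma^q_ij = (E*[ij,q] - F*[ij,p])/(EG - F^2)


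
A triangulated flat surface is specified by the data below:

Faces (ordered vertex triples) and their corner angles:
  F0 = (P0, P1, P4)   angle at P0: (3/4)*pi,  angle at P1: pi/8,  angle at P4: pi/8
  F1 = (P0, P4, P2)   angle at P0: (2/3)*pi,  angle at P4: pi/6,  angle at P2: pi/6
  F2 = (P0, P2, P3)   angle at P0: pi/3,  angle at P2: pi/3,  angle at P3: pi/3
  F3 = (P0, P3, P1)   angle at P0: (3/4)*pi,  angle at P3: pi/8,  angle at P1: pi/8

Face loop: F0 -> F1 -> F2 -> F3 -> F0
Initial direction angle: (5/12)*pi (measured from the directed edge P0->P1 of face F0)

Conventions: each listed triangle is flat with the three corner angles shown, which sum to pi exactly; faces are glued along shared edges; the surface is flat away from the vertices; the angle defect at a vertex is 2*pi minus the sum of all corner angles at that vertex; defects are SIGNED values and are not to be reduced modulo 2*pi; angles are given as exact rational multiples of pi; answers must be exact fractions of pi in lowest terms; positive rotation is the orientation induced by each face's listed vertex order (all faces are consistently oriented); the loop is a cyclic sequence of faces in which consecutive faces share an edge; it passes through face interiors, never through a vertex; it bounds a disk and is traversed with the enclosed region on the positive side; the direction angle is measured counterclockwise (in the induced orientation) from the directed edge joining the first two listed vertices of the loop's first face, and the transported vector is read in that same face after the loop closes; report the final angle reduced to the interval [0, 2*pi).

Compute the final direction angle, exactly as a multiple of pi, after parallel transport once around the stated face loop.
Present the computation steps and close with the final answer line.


enclosed vertex P0: corner angles sum to (5/2)*pi, defect = 2*pi - (5/2)*pi = -pi/2
final direction = starting direction + enclosed defect total, reduced mod 2*pi (induced orientation)
final angle = (5/12)*pi - pi/2 = (23/12)*pi (mod 2*pi)

Answer: final direction angle = (23/12)*pi
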